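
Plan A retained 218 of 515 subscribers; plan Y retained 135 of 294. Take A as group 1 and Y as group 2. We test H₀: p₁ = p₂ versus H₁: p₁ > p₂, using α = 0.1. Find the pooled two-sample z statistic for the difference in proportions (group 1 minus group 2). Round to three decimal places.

z = -0.990

p̂₁ = 218/515 ≈ 0.42330, p̂₂ = 135/294 ≈ 0.45918.
Pooled p̂ = (218+135)/(515+294) = 353/809 = 0.43634.
SE = √(0.245948 × 0.00534311) = 0.03625.
z = (0.42330 − 0.45918)/0.03625 = -0.03588/0.03625 = -0.990.
p-value = P(Z > -0.990) ≈ 0.8389; since p > α = 0.1, fail to reject H₀.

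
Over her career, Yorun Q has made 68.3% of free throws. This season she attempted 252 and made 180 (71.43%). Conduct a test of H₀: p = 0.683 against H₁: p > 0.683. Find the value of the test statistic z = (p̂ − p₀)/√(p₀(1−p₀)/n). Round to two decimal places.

z = 1.07

p̂ = 180/252 ≈ 0.7143.
SE = √(p₀(1−p₀)/n) = √(0.21651/252) = 0.0293.
z = (0.7143 − 0.683)/0.0293 = 0.0313/0.0293 = 1.07.
p-value = P(Z > 1.067) ≈ 0.1429.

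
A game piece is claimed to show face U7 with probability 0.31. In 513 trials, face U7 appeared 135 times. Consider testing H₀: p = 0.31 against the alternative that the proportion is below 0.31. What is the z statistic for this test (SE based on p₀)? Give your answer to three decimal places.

z = -2.294

p̂ = 135/513 = 0.26316.
SE = √(p₀(1−p₀)/n) = √(0.2139/513) = 0.02042.
z = (0.26316 − 0.31)/0.02042 = -0.04684/0.02042 = -2.294.
p-value = P(Z < -2.294) ≈ 0.0109.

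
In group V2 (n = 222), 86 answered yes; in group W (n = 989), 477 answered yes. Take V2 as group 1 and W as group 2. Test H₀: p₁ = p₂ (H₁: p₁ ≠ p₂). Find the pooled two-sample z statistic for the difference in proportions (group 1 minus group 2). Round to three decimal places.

z = -2.562

p̂₁ = 86/222 ≈ 0.387387, p̂₂ = 477/989 ≈ 0.482305.
Pooled p̂ = (86+477)/(222+989) = 563/1211 = 0.464905.
SE = √(0.248768 × 0.00551563) = 0.037042.
z = (0.387387 − 0.482305)/0.037042 = -0.094918/0.037042 = -2.562.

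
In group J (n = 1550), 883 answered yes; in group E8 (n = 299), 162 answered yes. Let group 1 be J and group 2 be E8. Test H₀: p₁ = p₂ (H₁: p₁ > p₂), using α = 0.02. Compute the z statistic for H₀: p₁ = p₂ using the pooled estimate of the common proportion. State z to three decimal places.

z = 0.890

p̂₁ = 883/1550 ≈ 0.56968, p̂₂ = 162/299 ≈ 0.54181.
Pooled p̂ = (883+162)/(1550+299) = 1045/1849 = 0.56517.
SE = √(0.245753 × 0.00398964) = 0.03131.
z = (0.56968 − 0.54181)/0.03131 = 0.02787/0.03131 = 0.890.
p-value = P(Z > 0.890) ≈ 0.1867, so at α = 0.02 we fail to reject H₀.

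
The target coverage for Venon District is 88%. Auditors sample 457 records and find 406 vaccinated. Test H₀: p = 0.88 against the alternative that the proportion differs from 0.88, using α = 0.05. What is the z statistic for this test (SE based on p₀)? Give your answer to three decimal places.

z = 0.553

p̂ = 406/457 ≈ 0.88840.
SE = √(p₀(1−p₀)/n) = √(0.1056/457) = 0.01520.
z = (0.88840 − 0.88)/0.01520 = 0.00840/0.01520 = 0.553.
Two-sided p-value ≈ 2·Φ(−0.553) = 0.5804, so at α = 0.05 we fail to reject H₀.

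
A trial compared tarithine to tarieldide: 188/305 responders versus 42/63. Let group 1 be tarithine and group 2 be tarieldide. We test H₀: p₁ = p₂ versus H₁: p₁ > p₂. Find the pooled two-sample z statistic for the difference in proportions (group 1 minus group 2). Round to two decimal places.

z = -0.75

p̂₁ = 188/305 = 0.6164, p̂₂ = 42/63 = 0.6667.
Pooled p̂ = (188+42)/(305+63) = 230/368 = 0.6250.
SE = √(0.234375 × 0.0191517) = 0.0670.
z = (0.6164 − 0.6667)/0.0670 = -0.0503/0.0670 = -0.75.
p-value = P(Z > -0.750) ≈ 0.7735.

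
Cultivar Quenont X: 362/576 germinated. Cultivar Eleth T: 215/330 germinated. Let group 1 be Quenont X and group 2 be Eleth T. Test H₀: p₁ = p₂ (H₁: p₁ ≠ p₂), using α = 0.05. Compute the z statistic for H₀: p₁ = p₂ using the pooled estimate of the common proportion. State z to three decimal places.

z = -0.694

p̂₁ = 362/576 ≈ 0.62847, p̂₂ = 215/330 ≈ 0.65152.
Pooled p̂ = (362+215)/(576+330) = 577/906 = 0.63687.
SE = √(0.231268 × 0.00476641) = 0.03320.
z = (0.62847 − 0.65152)/0.03320 = -0.02305/0.03320 = -0.694.
Two-sided p-value ≈ 2·Φ(−0.694) = 0.4877, so at α = 0.05 we fail to reject H₀.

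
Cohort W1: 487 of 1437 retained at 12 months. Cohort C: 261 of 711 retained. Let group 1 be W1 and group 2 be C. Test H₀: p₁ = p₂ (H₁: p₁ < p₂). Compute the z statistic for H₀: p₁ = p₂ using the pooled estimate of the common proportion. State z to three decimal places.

z = -1.290

p̂₁ = 487/1437 = 0.338900, p̂₂ = 261/711 = 0.367089.
Pooled p̂ = (487+261)/(1437+711) = 748/2148 = 0.348231.
SE = √(p̂(1−p̂)(1/n₁+1/n₂)) = √(0.348231·0.651769·0.00210236) = √(0.000477165) = 0.021844.
z = (0.338900 − 0.367089)/0.021844 = -0.028189/0.021844 = -1.290.
p-value = P(Z < -1.290) ≈ 0.0985.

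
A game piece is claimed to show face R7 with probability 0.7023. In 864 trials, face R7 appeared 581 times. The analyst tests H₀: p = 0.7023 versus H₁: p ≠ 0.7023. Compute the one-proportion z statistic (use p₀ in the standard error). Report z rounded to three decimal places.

z = -1.919

p̂ = 581/864 = 0.672454.
Standard error under H₀: √(0.7023×0.2977/864) = 0.015556.
z = (0.672454 − 0.7023)/0.015556 = -0.029846/0.015556 = -1.919.
p-value = 2·P(Z > 1.919) ≈ 0.0550.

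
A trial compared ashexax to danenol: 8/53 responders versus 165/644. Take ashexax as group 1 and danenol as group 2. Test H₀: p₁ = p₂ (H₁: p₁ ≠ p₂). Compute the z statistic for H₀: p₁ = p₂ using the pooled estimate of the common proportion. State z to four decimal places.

p̂₁ = 8/53 = 0.150943, p̂₂ = 165/644 = 0.256211.
Pooled p̂ = (8+165)/(53+644) = 173/697 = 0.248207.
SE = √(p̂(1−p̂)(1/n₁+1/n₂)) = √(0.248207·0.751793·0.0204207) = √(0.00381051) = 0.061729.
z = (0.150943 − 0.256211)/0.061729 = -0.105268/0.061729 = -1.7053.

z = -1.7053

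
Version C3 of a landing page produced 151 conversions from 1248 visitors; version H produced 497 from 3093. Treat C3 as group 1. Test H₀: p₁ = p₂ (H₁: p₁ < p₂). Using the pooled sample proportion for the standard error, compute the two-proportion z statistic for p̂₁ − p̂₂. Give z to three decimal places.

p̂₁ = 151/1248 ≈ 0.120994, p̂₂ = 497/3093 ≈ 0.160685.
Pooled p̂ = (151+497)/(1248+3093) = 648/4341 = 0.149274.
SE = √(p̂(1−p̂)(1/n₁+1/n₂)) = √(0.149274·0.850726·0.00112459) = √(0.000142814) = 0.011950.
z = (0.120994 − 0.160685)/0.011950 = -0.039691/0.011950 = -3.321.

z = -3.321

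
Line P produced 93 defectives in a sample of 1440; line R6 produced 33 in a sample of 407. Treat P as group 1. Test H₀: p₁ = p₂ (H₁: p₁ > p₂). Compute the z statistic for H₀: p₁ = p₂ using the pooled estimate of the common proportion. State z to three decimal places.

z = -1.166

p̂₁ = 93/1440 ≈ 0.06458, p̂₂ = 33/407 ≈ 0.08108.
Pooled p̂ = (93+33)/(1440+407) = 126/1847 = 0.06822.
SE = √(0.0635649 × 0.00315145) = 0.01415.
z = (0.06458 − 0.08108)/0.01415 = -0.01650/0.01415 = -1.166.
p-value = P(Z > -1.166) ≈ 0.8781.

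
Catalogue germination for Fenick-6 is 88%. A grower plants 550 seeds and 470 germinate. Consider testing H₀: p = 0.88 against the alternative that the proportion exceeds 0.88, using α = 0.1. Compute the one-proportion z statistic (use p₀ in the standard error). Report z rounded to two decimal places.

z = -1.84

p̂ = 470/550 = 0.85455.
SE = √(p₀(1−p₀)/n) = √(0.1056/550) = 0.01386.
z = (0.85455 − 0.88)/0.01386 = -0.02545/0.01386 = -1.84.
p-value = P(Z > -1.837) ≈ 0.9669. With α = 0.1, fail to reject H₀.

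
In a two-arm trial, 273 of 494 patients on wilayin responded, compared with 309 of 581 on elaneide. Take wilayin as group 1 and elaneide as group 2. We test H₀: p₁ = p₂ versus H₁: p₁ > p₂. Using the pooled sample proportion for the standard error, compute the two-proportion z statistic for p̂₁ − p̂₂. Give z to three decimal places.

p̂₁ = 273/494 ≈ 0.55263, p̂₂ = 309/581 ≈ 0.53184.
Pooled p̂ = (273+309)/(494+581) = 582/1075 = 0.54140.
SE = √(p̂(1−p̂)(1/n₁+1/n₂)) = √(0.54140·0.45860·0.00374546) = √(0.000929947) = 0.03050.
z = (0.55263 − 0.53184)/0.03050 = 0.02079/0.03050 = 0.682.
p-value = P(Z > 0.682) ≈ 0.2477.

z = 0.682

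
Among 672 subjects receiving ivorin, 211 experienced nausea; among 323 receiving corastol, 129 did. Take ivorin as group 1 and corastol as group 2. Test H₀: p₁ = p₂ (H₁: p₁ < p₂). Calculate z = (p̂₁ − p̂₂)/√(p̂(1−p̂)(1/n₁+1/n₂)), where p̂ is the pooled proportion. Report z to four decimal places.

z = -2.6592

p̂₁ = 211/672 = 0.313988, p̂₂ = 129/323 = 0.399381.
Pooled p̂ = (211+129)/(672+323) = 340/995 = 0.341709.
SE = √(0.224944 × 0.00458407) = 0.032112.
z = (0.313988 − 0.399381)/0.032112 = -0.085393/0.032112 = -2.6592.
p-value = P(Z < -2.659) ≈ 0.0039.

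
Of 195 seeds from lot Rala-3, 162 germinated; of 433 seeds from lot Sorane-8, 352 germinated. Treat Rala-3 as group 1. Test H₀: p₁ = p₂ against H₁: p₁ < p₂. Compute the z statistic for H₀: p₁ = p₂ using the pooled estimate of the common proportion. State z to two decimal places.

z = 0.54

p̂₁ = 162/195 = 0.8308, p̂₂ = 352/433 = 0.8129.
Pooled p̂ = (162+352)/(195+433) = 514/628 = 0.8185.
SE = √(0.148576 × 0.00743767) = 0.0332.
z = (0.8308 − 0.8129)/0.0332 = 0.0179/0.0332 = 0.54.
p-value = P(Z < 0.537) ≈ 0.7042.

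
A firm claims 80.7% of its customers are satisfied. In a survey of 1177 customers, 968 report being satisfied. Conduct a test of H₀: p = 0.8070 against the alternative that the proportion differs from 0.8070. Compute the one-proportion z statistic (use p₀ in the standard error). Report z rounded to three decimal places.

p̂ = 968/1177 ≈ 0.822430.
Under H₀, SE = √(0.807·0.193/1177) = √(0.000132329) = 0.011503.
z = (0.822430 − 0.807)/0.011503 = 0.015430/0.011503 = 1.341.

z = 1.341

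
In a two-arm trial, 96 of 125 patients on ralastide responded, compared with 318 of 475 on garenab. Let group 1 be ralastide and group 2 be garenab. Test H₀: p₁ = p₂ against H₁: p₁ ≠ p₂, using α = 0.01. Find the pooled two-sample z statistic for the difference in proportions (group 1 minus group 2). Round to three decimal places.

p̂₁ = 96/125 = 0.76800, p̂₂ = 318/475 = 0.66947.
Pooled p̂ = (96+318)/(125+475) = 414/600 = 0.69000.
SE = √(p̂(1−p̂)(1/n₁+1/n₂)) = √(0.69000·0.31000·0.0101053) = √(0.00216152) = 0.04649.
z = (0.76800 − 0.66947)/0.04649 = 0.09853/0.04649 = 2.119.
Two-sided p-value ≈ 2·Φ(−2.119) = 0.0341. With α = 0.01, fail to reject H₀.

z = 2.119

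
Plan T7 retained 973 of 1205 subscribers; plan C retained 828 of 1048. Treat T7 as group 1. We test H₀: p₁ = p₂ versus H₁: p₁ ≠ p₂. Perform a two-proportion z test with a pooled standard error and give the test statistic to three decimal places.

z = 1.028

p̂₁ = 973/1205 ≈ 0.80747, p̂₂ = 828/1048 ≈ 0.79008.
Pooled p̂ = (973+828)/(1205+1048) = 1801/2253 = 0.79938.
SE = √(0.160372 × 0.00178407) = 0.01691.
z = (0.80747 − 0.79008)/0.01691 = 0.01739/0.01691 = 1.028.
Two-sided p-value ≈ 2·Φ(−1.028) = 0.3038.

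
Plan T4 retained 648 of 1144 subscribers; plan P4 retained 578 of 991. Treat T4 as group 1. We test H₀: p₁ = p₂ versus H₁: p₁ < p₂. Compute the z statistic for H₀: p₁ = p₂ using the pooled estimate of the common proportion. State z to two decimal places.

p̂₁ = 648/1144 ≈ 0.5664, p̂₂ = 578/991 ≈ 0.5832.
Pooled p̂ = (648+578)/(1144+991) = 1226/2135 = 0.5742.
SE = √(0.244489 × 0.00188321) = 0.0215.
z = (0.5664 − 0.5832)/0.0215 = -0.0168/0.0215 = -0.78.

z = -0.78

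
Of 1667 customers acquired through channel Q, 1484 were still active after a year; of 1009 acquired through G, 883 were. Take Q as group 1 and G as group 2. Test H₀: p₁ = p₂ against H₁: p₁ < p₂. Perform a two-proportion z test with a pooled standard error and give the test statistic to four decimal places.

z = 1.1844

p̂₁ = 1484/1667 ≈ 0.890222, p̂₂ = 883/1009 ≈ 0.875124.
Pooled p̂ = (1484+883)/(1667+1009) = 2367/2676 = 0.884529.
SE = √(p̂(1−p̂)(1/n₁+1/n₂)) = √(0.884529·0.115471·0.00159096) = √(0.000162496) = 0.012747.
z = (0.890222 − 0.875124)/0.012747 = 0.015098/0.012747 = 1.1844.
p-value = P(Z < 1.184) ≈ 0.8819.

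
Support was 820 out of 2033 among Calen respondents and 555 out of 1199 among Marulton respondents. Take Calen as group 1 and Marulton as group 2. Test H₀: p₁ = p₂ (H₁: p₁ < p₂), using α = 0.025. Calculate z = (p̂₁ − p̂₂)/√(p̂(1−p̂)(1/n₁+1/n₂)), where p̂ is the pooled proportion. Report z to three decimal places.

p̂₁ = 820/2033 ≈ 0.403345, p̂₂ = 555/1199 ≈ 0.462886.
Pooled p̂ = (820+555)/(2033+1199) = 1375/3232 = 0.425433.
SE = √(0.24444 × 0.00132591) = 0.018003.
z = (0.403345 − 0.462886)/0.018003 = -0.059541/0.018003 = -3.307.
p-value = P(Z < -3.307) ≈ 0.0005; since p < α = 0.025, reject H₀.

z = -3.307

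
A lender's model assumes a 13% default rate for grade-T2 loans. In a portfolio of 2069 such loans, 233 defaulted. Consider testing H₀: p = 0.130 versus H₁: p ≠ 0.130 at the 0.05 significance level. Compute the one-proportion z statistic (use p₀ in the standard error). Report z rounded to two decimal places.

z = -2.35

p̂ = 233/2069 = 0.1126.
Standard error under H₀: √(0.13×0.87/2069) = 0.0074.
z = (0.1126 − 0.13)/0.0074 = -0.0174/0.0074 = -2.35.
Two-sided p-value ≈ 2·Φ(−2.351) = 0.0187, so at α = 0.05 we reject H₀.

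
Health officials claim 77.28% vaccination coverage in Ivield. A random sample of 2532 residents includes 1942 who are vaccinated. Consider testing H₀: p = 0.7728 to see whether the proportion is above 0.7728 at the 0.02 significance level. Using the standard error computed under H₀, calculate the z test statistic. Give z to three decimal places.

z = -0.699

p̂ = 1942/2532 = 0.76698.
Under H₀, SE = √(0.7728·0.2272/2532) = √(6.93445e-05) = 0.00833.
z = (0.76698 − 0.7728)/0.00833 = -0.00582/0.00833 = -0.699.
p-value = P(Z > -0.699) ≈ 0.7576; since p > α = 0.02, fail to reject H₀.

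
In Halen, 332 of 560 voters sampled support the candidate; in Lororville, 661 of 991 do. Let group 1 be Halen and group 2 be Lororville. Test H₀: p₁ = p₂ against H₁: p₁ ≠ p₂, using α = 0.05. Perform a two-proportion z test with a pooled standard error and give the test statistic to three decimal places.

p̂₁ = 332/560 = 0.59286, p̂₂ = 661/991 = 0.66700.
Pooled p̂ = (332+661)/(560+991) = 993/1551 = 0.64023.
SE = √(0.230335 × 0.0027948) = 0.02537.
z = (0.59286 − 0.66700)/0.02537 = -0.07414/0.02537 = -2.922.
p-value = 2·P(Z > 2.922) ≈ 0.0035, so at α = 0.05 we reject H₀.

z = -2.922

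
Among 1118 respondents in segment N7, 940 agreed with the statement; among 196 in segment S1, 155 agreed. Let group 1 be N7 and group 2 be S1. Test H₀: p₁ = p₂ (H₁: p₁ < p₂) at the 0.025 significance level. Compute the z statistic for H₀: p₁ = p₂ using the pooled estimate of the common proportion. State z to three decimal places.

z = 1.732

p̂₁ = 940/1118 = 0.840787, p̂₂ = 155/196 = 0.790816.
Pooled p̂ = (940+155)/(1118+196) = 1095/1314 = 0.833333.
SE = √(0.138889 × 0.0059965) = 0.028859.
z = (0.840787 − 0.790816)/0.028859 = 0.049971/0.028859 = 1.732.
p-value = P(Z < 1.732) ≈ 0.9583, so at α = 0.025 we fail to reject H₀.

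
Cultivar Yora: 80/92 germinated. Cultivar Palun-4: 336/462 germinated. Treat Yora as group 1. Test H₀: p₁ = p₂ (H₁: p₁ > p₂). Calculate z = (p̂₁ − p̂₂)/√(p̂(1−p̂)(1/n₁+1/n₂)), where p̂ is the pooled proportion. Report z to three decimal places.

z = 2.882

p̂₁ = 80/92 ≈ 0.86957, p̂₂ = 336/462 ≈ 0.72727.
Pooled p̂ = (80+336)/(92+462) = 416/554 = 0.75090.
SE = √(0.187048 × 0.0130341) = 0.04938.
z = (0.86957 − 0.72727)/0.04938 = 0.14230/0.04938 = 2.882.
p-value = P(Z > 2.882) ≈ 0.0020.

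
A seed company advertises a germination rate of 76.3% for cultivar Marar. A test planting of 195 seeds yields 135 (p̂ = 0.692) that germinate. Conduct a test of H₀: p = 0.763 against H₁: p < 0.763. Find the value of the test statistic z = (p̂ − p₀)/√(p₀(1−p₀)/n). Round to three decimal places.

z = -2.321

p̂ = 135/195 ≈ 0.692308.
Standard error under H₀: √(0.763×0.237/195) = 0.030452.
z = (0.692308 − 0.763)/0.030452 = -0.070692/0.030452 = -2.321.
p-value = P(Z < -2.321) ≈ 0.0101.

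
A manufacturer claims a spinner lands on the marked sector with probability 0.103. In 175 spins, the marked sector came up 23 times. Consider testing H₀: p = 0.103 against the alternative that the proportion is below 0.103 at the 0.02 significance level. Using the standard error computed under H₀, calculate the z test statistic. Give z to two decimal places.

p̂ = 23/175 = 0.13143.
Under H₀, SE = √(0.103·0.897/175) = √(0.000527949) = 0.02298.
z = (0.13143 − 0.103)/0.02298 = 0.02843/0.02298 = 1.24.
p-value = P(Z < 1.237) ≈ 0.8920. With α = 0.02, fail to reject H₀.

z = 1.24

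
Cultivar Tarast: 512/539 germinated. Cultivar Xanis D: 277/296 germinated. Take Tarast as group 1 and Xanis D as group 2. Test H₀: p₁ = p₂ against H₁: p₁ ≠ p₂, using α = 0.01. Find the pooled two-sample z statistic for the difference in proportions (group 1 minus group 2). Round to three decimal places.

z = 0.854

p̂₁ = 512/539 ≈ 0.94991, p̂₂ = 277/296 ≈ 0.93581.
Pooled p̂ = (512+277)/(539+296) = 789/835 = 0.94491.
SE = √(0.0520549 × 0.00523367) = 0.01651.
z = (0.94991 − 0.93581)/0.01651 = 0.01410/0.01651 = 0.854.
p-value = 2·P(Z > 0.854) ≈ 0.3931, so at α = 0.01 we fail to reject H₀.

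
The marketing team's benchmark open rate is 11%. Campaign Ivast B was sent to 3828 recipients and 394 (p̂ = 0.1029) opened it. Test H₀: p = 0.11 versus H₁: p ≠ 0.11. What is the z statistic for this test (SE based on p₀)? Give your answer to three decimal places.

z = -1.399

p̂ = 394/3828 = 0.102926.
Standard error under H₀: √(0.11×0.89/3828) = 0.005057.
z = (0.102926 − 0.11)/0.005057 = -0.007074/0.005057 = -1.399.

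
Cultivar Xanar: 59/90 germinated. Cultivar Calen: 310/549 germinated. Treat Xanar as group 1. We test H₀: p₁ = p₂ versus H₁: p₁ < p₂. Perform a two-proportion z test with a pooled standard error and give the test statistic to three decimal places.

z = 1.618

p̂₁ = 59/90 ≈ 0.65556, p̂₂ = 310/549 ≈ 0.56466.
Pooled p̂ = (59+310)/(90+549) = 369/639 = 0.57746.
SE = √(0.243999 × 0.0129326) = 0.05617.
z = (0.65556 − 0.56466)/0.05617 = 0.09090/0.05617 = 1.618.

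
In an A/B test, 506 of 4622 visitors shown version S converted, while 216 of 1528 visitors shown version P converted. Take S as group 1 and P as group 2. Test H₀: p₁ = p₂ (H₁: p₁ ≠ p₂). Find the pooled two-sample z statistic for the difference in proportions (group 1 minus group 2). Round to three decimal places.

z = -3.357

p̂₁ = 506/4622 ≈ 0.109476, p̂₂ = 216/1528 ≈ 0.141361.
Pooled p̂ = (506+216)/(4622+1528) = 722/6150 = 0.117398.
SE = √(p̂(1−p̂)(1/n₁+1/n₂)) = √(0.117398·0.882602·0.000870807) = √(9.02295e-05) = 0.009499.
z = (0.109476 − 0.141361)/0.009499 = -0.031885/0.009499 = -3.357.
p-value = 2·P(Z > 3.357) ≈ 0.0008.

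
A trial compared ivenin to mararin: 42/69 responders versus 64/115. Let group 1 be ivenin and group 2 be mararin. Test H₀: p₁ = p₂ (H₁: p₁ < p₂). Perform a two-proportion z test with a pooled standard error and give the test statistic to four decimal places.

z = 0.6933

p̂₁ = 42/69 = 0.608696, p̂₂ = 64/115 = 0.556522.
Pooled p̂ = (42+64)/(69+115) = 106/184 = 0.576087.
SE = √(0.244211 × 0.0231884) = 0.075252.
z = (0.608696 − 0.556522)/0.075252 = 0.052174/0.075252 = 0.6933.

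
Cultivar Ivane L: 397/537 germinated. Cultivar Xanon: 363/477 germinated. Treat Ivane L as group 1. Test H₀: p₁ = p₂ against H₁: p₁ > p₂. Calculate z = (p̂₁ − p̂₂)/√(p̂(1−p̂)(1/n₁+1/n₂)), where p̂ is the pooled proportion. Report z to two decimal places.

p̂₁ = 397/537 ≈ 0.73929, p̂₂ = 363/477 ≈ 0.76101.
Pooled p̂ = (397+363)/(537+477) = 760/1014 = 0.74951.
SE = √(0.187746 × 0.00395863) = 0.02726.
z = (0.73929 − 0.76101)/0.02726 = -0.02172/0.02726 = -0.80.

z = -0.80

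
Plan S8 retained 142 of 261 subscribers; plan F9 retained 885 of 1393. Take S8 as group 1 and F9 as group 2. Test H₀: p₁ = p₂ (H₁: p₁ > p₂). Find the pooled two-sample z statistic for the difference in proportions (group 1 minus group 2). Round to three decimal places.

p̂₁ = 142/261 = 0.54406, p̂₂ = 885/1393 = 0.63532.
Pooled p̂ = (142+885)/(261+1393) = 1027/1654 = 0.62092.
SE = √(p̂(1−p̂)(1/n₁+1/n₂)) = √(0.62092·0.37908·0.00454929) = √(0.00107081) = 0.03272.
z = (0.54406 − 0.63532)/0.03272 = -0.09126/0.03272 = -2.789.
p-value = P(Z > -2.789) ≈ 0.9974.

z = -2.789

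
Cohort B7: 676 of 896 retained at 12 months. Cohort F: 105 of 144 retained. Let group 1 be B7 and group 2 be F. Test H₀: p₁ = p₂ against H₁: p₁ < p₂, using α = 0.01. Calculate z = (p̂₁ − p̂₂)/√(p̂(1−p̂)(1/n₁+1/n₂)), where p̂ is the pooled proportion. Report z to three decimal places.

p̂₁ = 676/896 = 0.754464, p̂₂ = 105/144 = 0.729167.
Pooled p̂ = (676+105)/(896+144) = 781/1040 = 0.750962.
SE = √(0.187018 × 0.00806052) = 0.038826.
z = (0.754464 − 0.729167)/0.038826 = 0.025297/0.038826 = 0.652.
p-value = P(Z < 0.652) ≈ 0.7427, so at α = 0.01 we fail to reject H₀.

z = 0.652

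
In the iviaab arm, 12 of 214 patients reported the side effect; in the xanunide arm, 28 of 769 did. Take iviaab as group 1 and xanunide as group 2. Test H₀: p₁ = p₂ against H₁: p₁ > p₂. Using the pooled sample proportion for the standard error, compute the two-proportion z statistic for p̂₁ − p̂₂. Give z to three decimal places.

p̂₁ = 12/214 = 0.056075, p̂₂ = 28/769 = 0.036411.
Pooled p̂ = (12+28)/(214+769) = 40/983 = 0.040692.
SE = √(p̂(1−p̂)(1/n₁+1/n₂)) = √(0.040692·0.959308·0.00597329) = √(0.000233173) = 0.015270.
z = (0.056075 − 0.036411)/0.015270 = 0.019664/0.015270 = 1.288.
p-value = P(Z > 1.288) ≈ 0.0989.

z = 1.288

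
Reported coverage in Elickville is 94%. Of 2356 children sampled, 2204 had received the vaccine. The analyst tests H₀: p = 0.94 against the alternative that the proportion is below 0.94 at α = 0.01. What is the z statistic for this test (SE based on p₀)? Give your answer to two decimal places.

p̂ = 2204/2356 ≈ 0.9355.
Under H₀, SE = √(0.94·0.06/2356) = √(2.39389e-05) = 0.0049.
z = (0.9355 − 0.94)/0.0049 = -0.0045/0.0049 = -0.92.
p-value = P(Z < -0.923) ≈ 0.1780; since p > α = 0.01, fail to reject H₀.

z = -0.92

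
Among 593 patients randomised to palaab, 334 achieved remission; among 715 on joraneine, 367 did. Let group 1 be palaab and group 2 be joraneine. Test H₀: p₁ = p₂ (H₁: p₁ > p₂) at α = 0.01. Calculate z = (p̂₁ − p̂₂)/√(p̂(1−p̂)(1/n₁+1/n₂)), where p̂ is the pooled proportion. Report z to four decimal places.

p̂₁ = 334/593 = 0.5632378, p̂₂ = 367/715 = 0.5132867.
Pooled p̂ = (334+367)/(593+715) = 701/1308 = 0.5359327.
SE = √(p̂(1−p̂)(1/n₁+1/n₂)) = √(0.5359327·0.4640673·0.00308494) = √(0.000767252) = 0.0276993.
z = (0.5632378 − 0.5132867)/0.0276993 = 0.0499511/0.0276993 = 1.8033.
p-value = P(Z > 1.803) ≈ 0.0357; since p > α = 0.01, fail to reject H₀.

z = 1.8033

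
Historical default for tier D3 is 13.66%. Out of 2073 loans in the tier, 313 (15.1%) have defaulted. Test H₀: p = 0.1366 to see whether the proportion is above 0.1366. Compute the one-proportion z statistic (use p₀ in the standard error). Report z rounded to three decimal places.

z = 1.908

p̂ = 313/2073 = 0.15099.
Standard error under H₀: √(0.1366×0.8634/2073) = 0.00754.
z = (0.15099 − 0.1366)/0.00754 = 0.01439/0.00754 = 1.908.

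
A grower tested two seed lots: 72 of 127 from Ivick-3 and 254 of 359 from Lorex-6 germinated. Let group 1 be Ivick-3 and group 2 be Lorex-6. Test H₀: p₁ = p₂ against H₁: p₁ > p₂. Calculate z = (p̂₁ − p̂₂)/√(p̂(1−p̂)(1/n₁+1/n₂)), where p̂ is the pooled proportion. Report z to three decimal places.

z = -2.898

p̂₁ = 72/127 ≈ 0.56693, p̂₂ = 254/359 ≈ 0.70752.
Pooled p̂ = (72+254)/(127+359) = 326/486 = 0.67078.
SE = √(0.220834 × 0.0106595) = 0.04852.
z = (0.56693 − 0.70752)/0.04852 = -0.14059/0.04852 = -2.898.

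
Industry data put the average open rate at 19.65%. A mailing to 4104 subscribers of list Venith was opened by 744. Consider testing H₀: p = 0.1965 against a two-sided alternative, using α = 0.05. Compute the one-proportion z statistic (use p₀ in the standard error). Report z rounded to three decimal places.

p̂ = 744/4104 ≈ 0.18129.
SE = √(p₀(1−p₀)/n) = √(0.15789/4104) = 0.00620.
z = (0.18129 − 0.1965)/0.00620 = -0.01521/0.00620 = -2.453.
p-value = 2·P(Z > 2.453) ≈ 0.0142; since p < α = 0.05, reject H₀.

z = -2.453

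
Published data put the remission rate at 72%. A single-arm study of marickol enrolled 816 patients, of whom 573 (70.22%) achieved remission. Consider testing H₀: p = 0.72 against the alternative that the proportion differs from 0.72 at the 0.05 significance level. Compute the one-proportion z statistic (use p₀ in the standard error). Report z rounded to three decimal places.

z = -1.132

p̂ = 573/816 ≈ 0.70221.
SE = √(p₀(1−p₀)/n) = √(0.2016/816) = 0.01572.
z = (0.70221 − 0.72)/0.01572 = -0.01779/0.01572 = -1.132.
Two-sided p-value ≈ 2·Φ(−1.132) = 0.2576, so at α = 0.05 we fail to reject H₀.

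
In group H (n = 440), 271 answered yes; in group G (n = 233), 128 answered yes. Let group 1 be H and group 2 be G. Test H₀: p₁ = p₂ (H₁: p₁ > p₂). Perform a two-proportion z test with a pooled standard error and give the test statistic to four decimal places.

z = 1.6719

p̂₁ = 271/440 = 0.615909, p̂₂ = 128/233 = 0.549356.
Pooled p̂ = (271+128)/(440+233) = 399/673 = 0.592868.
SE = √(p̂(1−p̂)(1/n₁+1/n₂)) = √(0.592868·0.407132·0.00656457) = √(0.00158453) = 0.039806.
z = (0.615909 − 0.549356)/0.039806 = 0.066553/0.039806 = 1.6719.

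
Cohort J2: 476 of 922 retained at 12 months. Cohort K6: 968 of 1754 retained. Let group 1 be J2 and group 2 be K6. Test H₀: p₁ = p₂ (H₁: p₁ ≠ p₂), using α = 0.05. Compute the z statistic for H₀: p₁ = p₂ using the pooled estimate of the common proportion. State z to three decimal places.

p̂₁ = 476/922 = 0.51627, p̂₂ = 968/1754 = 0.55188.
Pooled p̂ = (476+968)/(922+1754) = 1444/2676 = 0.53961.
SE = √(p̂(1−p̂)(1/n₁+1/n₂)) = √(0.53961·0.46039·0.00165472) = √(0.000411085) = 0.02028.
z = (0.51627 − 0.55188)/0.02028 = -0.03561/0.02028 = -1.756.
Two-sided p-value ≈ 2·Φ(−1.756) = 0.0790, so at α = 0.05 we fail to reject H₀.

z = -1.756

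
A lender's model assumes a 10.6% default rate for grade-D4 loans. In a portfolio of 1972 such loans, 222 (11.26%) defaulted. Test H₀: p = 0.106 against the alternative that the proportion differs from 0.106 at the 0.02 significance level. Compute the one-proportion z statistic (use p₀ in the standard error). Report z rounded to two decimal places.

z = 0.95

p̂ = 222/1972 = 0.11258.
Standard error under H₀: √(0.106×0.894/1972) = 0.00693.
z = (0.11258 − 0.106)/0.00693 = 0.00658/0.00693 = 0.95.
Two-sided p-value ≈ 2·Φ(−0.949) = 0.3428. With α = 0.02, fail to reject H₀.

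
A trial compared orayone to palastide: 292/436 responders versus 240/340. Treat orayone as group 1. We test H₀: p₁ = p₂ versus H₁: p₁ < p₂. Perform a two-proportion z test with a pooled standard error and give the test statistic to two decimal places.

z = -1.08

p̂₁ = 292/436 = 0.6697, p̂₂ = 240/340 = 0.7059.
Pooled p̂ = (292+240)/(436+340) = 532/776 = 0.6856.
SE = √(p̂(1−p̂)(1/n₁+1/n₂)) = √(0.6856·0.3144·0.00523475) = √(0.00112843) = 0.0336.
z = (0.6697 − 0.7059)/0.0336 = -0.0362/0.0336 = -1.08.
p-value = P(Z < -1.076) ≈ 0.1409.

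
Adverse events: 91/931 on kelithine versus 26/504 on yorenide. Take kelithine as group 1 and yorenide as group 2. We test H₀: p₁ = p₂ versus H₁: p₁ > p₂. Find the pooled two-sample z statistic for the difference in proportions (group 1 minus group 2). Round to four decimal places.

z = 3.0500

p̂₁ = 91/931 = 0.0977444, p̂₂ = 26/504 = 0.0515873.
Pooled p̂ = (91+26)/(931+504) = 117/1435 = 0.0815331.
SE = √(0.0748855 × 0.00305824) = 0.0151333.
z = (0.0977444 − 0.0515873)/0.0151333 = 0.0461571/0.0151333 = 3.0500.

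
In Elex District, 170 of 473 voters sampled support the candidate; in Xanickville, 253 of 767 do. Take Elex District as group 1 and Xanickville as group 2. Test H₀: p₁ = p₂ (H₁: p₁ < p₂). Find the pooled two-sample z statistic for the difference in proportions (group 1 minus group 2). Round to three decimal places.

z = 1.066

p̂₁ = 170/473 ≈ 0.35941, p̂₂ = 253/767 ≈ 0.32986.
Pooled p̂ = (170+253)/(473+767) = 423/1240 = 0.34113.
SE = √(p̂(1−p̂)(1/n₁+1/n₂)) = √(0.34113·0.65887·0.00341795) = √(0.000768218) = 0.02772.
z = (0.35941 − 0.32986)/0.02772 = 0.02955/0.02772 = 1.066.
p-value = P(Z < 1.066) ≈ 0.8568.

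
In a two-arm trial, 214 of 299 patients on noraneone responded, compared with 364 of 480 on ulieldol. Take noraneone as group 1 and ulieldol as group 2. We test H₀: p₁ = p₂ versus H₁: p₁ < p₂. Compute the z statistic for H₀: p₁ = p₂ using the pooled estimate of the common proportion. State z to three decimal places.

p̂₁ = 214/299 ≈ 0.71572, p̂₂ = 364/480 ≈ 0.75833.
Pooled p̂ = (214+364)/(299+480) = 578/779 = 0.74198.
SE = √(p̂(1−p̂)(1/n₁+1/n₂)) = √(0.74198·0.25802·0.00542781) = √(0.00103914) = 0.03224.
z = (0.71572 − 0.75833)/0.03224 = -0.04261/0.03224 = -1.322.

z = -1.322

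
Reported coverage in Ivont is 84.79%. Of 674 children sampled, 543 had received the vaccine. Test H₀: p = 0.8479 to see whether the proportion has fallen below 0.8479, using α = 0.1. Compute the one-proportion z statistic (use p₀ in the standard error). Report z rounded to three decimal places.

z = -3.055

p̂ = 543/674 = 0.805638.
Standard error under H₀: √(0.8479×0.1521/674) = 0.013833.
z = (0.805638 − 0.8479)/0.013833 = -0.042262/0.013833 = -3.055.
p-value = P(Z < -3.055) ≈ 0.0011; since p < α = 0.1, reject H₀.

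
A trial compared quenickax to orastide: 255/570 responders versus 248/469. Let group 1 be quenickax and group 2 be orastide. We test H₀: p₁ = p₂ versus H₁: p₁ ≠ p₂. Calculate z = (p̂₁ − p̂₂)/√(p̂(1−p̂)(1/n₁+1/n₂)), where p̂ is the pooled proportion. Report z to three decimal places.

p̂₁ = 255/570 = 0.44737, p̂₂ = 248/469 = 0.52878.
Pooled p̂ = (255+248)/(570+469) = 503/1039 = 0.48412.
SE = √(0.249748 × 0.00388658) = 0.03116.
z = (0.44737 − 0.52878)/0.03116 = -0.08141/0.03116 = -2.613.
Two-sided p-value ≈ 2·Φ(−2.613) = 0.0090.

z = -2.613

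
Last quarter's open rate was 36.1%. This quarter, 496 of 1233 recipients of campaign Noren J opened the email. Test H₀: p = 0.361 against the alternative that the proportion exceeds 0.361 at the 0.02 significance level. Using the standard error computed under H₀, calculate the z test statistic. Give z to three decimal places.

p̂ = 496/1233 ≈ 0.40227.
Standard error under H₀: √(0.361×0.639/1233) = 0.01368.
z = (0.40227 − 0.361)/0.01368 = 0.04127/0.01368 = 3.017.
p-value = P(Z > 3.017) ≈ 0.0013, so at α = 0.02 we reject H₀.

z = 3.017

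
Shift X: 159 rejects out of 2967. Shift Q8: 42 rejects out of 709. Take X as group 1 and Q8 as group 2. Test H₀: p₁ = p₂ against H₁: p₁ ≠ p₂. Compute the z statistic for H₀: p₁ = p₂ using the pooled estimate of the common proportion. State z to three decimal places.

p̂₁ = 159/2967 ≈ 0.053589, p̂₂ = 42/709 ≈ 0.059238.
Pooled p̂ = (159+42)/(2967+709) = 201/3676 = 0.054679.
SE = √(0.0516892 × 0.00174748) = 0.009504.
z = (0.053589 − 0.059238)/0.009504 = -0.005649/0.009504 = -0.594.
p-value = 2·P(Z > 0.594) ≈ 0.5523.

z = -0.594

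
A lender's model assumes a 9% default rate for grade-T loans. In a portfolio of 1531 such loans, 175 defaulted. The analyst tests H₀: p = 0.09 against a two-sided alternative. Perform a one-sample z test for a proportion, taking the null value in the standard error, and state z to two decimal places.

p̂ = 175/1531 ≈ 0.11430.
Under H₀, SE = √(0.09·0.91/1531) = √(5.34944e-05) = 0.00731.
z = (0.11430 − 0.09)/0.00731 = 0.02430/0.00731 = 3.32.
Two-sided p-value ≈ 2·Φ(−3.323) = 0.0009.

z = 3.32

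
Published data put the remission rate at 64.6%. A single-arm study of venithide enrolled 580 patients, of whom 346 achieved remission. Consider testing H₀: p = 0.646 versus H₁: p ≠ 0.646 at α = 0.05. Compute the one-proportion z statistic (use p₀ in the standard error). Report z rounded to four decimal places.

z = -2.4903

p̂ = 346/580 ≈ 0.5965517.
SE = √(p₀(1−p₀)/n) = √(0.22868/580) = 0.0198566.
z = (0.5965517 − 0.646)/0.0198566 = -0.0494483/0.0198566 = -2.4903.
Two-sided p-value ≈ 2·Φ(−2.490) = 0.0128, so at α = 0.05 we reject H₀.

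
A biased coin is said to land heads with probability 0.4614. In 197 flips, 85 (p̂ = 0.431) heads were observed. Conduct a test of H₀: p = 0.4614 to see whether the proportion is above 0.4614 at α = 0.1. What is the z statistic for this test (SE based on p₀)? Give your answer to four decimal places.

z = -0.8426

p̂ = 85/197 ≈ 0.431472.
Under H₀, SE = √(0.4614·0.5386/197) = √(0.00126147) = 0.035517.
z = (0.431472 − 0.4614)/0.035517 = -0.029928/0.035517 = -0.8426.
p-value = P(Z > -0.843) ≈ 0.8003. With α = 0.1, fail to reject H₀.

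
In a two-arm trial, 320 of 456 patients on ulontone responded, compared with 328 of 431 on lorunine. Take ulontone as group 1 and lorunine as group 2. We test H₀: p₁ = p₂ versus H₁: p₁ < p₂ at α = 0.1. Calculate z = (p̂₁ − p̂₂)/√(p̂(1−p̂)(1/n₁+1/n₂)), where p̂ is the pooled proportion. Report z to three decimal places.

z = -1.988

p̂₁ = 320/456 = 0.70175, p̂₂ = 328/431 = 0.76102.
Pooled p̂ = (320+328)/(456+431) = 648/887 = 0.73055.
SE = √(p̂(1−p̂)(1/n₁+1/n₂)) = √(0.73055·0.26945·0.00451317) = √(0.000888397) = 0.02981.
z = (0.70175 − 0.76102)/0.02981 = -0.05927/0.02981 = -1.988.
p-value = P(Z < -1.988) ≈ 0.0234. With α = 0.1, reject H₀.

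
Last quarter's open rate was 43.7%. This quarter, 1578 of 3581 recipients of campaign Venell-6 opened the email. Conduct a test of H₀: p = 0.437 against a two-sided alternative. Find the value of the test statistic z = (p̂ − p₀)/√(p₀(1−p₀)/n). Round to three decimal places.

z = 0.441

p̂ = 1578/3581 = 0.44066.
Under H₀, SE = √(0.437·0.563/3581) = √(6.87046e-05) = 0.00829.
z = (0.44066 − 0.437)/0.00829 = 0.00366/0.00829 = 0.441.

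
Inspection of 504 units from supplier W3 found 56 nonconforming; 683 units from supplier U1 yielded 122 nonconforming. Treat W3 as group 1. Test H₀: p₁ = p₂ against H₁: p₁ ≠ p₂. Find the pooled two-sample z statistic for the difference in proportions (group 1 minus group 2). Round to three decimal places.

z = -3.220

p̂₁ = 56/504 ≈ 0.111111, p̂₂ = 122/683 ≈ 0.178624.
Pooled p̂ = (56+122)/(504+683) = 178/1187 = 0.149958.
SE = √(p̂(1−p̂)(1/n₁+1/n₂)) = √(0.149958·0.850042·0.00344826) = √(0.000439551) = 0.020965.
z = (0.111111 − 0.178624)/0.020965 = -0.067513/0.020965 = -3.220.
Two-sided p-value ≈ 2·Φ(−3.220) = 0.0013.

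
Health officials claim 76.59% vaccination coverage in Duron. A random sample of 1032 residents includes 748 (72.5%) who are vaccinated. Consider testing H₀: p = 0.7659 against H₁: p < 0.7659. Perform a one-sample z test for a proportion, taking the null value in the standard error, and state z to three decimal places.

z = -3.118

p̂ = 748/1032 = 0.72481.
SE = √(p₀(1−p₀)/n) = √(0.1793/1032) = 0.01318.
z = (0.72481 − 0.7659)/0.01318 = -0.04109/0.01318 = -3.118.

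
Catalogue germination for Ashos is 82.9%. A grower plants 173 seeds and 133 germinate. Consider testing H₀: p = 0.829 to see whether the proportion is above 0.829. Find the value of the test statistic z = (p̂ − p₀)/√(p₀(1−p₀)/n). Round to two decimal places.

z = -2.10

p̂ = 133/173 = 0.7688.
Standard error under H₀: √(0.829×0.171/173) = 0.0286.
z = (0.7688 − 0.829)/0.0286 = -0.0602/0.0286 = -2.10.
p-value = P(Z > -2.104) ≈ 0.9823.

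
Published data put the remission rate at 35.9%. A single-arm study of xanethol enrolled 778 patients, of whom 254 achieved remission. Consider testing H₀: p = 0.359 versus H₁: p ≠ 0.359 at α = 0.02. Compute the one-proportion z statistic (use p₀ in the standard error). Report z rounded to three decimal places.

p̂ = 254/778 ≈ 0.32648.
SE = √(p₀(1−p₀)/n) = √(0.23012/778) = 0.01720.
z = (0.32648 − 0.359)/0.01720 = -0.03252/0.01720 = -1.891.
Two-sided p-value ≈ 2·Φ(−1.891) = 0.0586, so at α = 0.02 we fail to reject H₀.

z = -1.891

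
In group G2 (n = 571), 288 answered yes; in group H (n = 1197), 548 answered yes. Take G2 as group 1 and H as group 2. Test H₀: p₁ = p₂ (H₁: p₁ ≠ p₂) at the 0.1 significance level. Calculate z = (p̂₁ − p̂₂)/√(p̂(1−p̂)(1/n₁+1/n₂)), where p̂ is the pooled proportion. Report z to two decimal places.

z = 1.83

p̂₁ = 288/571 ≈ 0.5044, p̂₂ = 548/1197 ≈ 0.4578.
Pooled p̂ = (288+548)/(571+1197) = 836/1768 = 0.4729.
SE = √(p̂(1−p̂)(1/n₁+1/n₂)) = √(0.4729·0.5271·0.00258674) = √(0.000644777) = 0.0254.
z = (0.5044 − 0.4578)/0.0254 = 0.0466/0.0254 = 1.83.
p-value = 2·P(Z > 1.834) ≈ 0.0667. With α = 0.1, reject H₀.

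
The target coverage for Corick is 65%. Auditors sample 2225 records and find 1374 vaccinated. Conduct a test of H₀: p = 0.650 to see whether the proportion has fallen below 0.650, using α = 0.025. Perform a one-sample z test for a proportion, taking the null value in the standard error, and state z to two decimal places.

z = -3.21

p̂ = 1374/2225 = 0.61753.
Under H₀, SE = √(0.65·0.35/2225) = √(0.000102247) = 0.01011.
z = (0.61753 − 0.65)/0.01011 = -0.03247/0.01011 = -3.21.
p-value = P(Z < -3.211) ≈ 0.0007; since p < α = 0.025, reject H₀.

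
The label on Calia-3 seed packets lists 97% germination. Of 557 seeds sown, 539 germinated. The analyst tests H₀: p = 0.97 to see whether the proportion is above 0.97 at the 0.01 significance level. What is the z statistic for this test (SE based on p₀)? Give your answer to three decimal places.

p̂ = 539/557 ≈ 0.967684.
Under H₀, SE = √(0.97·0.03/557) = √(5.22442e-05) = 0.007228.
z = (0.967684 − 0.97)/0.007228 = -0.002316/0.007228 = -0.320.
p-value = P(Z > -0.320) ≈ 0.6257; since p > α = 0.01, fail to reject H₀.

z = -0.320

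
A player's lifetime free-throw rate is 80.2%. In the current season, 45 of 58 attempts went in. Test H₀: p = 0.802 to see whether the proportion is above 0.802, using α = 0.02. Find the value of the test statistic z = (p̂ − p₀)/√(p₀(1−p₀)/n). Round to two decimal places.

p̂ = 45/58 = 0.7759.
Standard error under H₀: √(0.802×0.198/58) = 0.0523.
z = (0.7759 − 0.802)/0.0523 = -0.0261/0.0523 = -0.50.
p-value = P(Z > -0.500) ≈ 0.6913, so at α = 0.02 we fail to reject H₀.

z = -0.50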